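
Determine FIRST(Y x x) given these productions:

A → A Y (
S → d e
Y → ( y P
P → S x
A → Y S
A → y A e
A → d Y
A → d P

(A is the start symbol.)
{ '(' }

FIRST sets of the non-terminals involved (from the grammar, by fixed-point iteration):
  FIRST(Y) = { '(' }

To compute FIRST(Y x x), process the symbols left to right:
Symbol Y is a non-terminal. Add FIRST(Y) \ {ε} = { '(' }
Y is not nullable (ε ∉ FIRST(Y)), so stop here.
FIRST(Y x x) = { '(' }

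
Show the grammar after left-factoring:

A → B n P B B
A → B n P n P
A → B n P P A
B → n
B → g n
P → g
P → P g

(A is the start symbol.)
A → B n P A'
A' → B B
A' → n P
A' → P A
B → n
B → g n
P → g
P → P g

Left-factoring transforms A → αβ₁ | αβ₂ into A → αA' and A' → β₁ | β₂
(α is the longest common prefix among the alternatives). Repeat until
no nonterminal has two alternatives with a common prefix.

Round 1: A has alternatives sharing prefix 'B n P'. Introduce A': A → B n P A'
  Add: A' → B B
  Add: A' → n P
  Add: A' → P A

No remaining common prefixes — done.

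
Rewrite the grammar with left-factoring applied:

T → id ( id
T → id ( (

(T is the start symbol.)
T → id ( T'
T' → id
T' → (

Left-factoring transforms A → αβ₁ | αβ₂ into A → αA' and A' → β₁ | β₂
(α is the longest common prefix among the alternatives). Repeat until
no nonterminal has two alternatives with a common prefix.

Round 1: T has alternatives sharing prefix 'id ('. Introduce T': T → id ( T'
  Add: T' → id
  Add: T' → (

No remaining common prefixes — done.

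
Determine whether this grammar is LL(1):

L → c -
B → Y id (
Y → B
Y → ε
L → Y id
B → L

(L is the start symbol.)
A grammar is LL(1) if for each non-terminal N with multiple productions, the predict sets of those productions are pairwise disjoint, where PREDICT(N → α) = (FIRST(α) \ {ε}) ∪ (FOLLOW(N) if α ⇒* ε).

Relevant sets:
  FIRST(Y) = { 'c', 'id', ε }
  FIRST(L) = { 'c', 'id' }
  FIRST(B) = { 'c', 'id' }
  FOLLOW(Y) = { 'id' }

For L:
  PREDICT(L → c '-') = { 'c' }
  PREDICT(L → Y id) = { 'c', 'id' }
For B:
  PREDICT(B → Y id '(') = { 'c', 'id' }
  PREDICT(B → L) = { 'c', 'id' }
For Y:
  PREDICT(Y → B) = { 'c', 'id' }
  PREDICT(Y → ε) = { 'id' }

Conflict found: Predict set conflict for L: { 'c' }
The grammar is NOT LL(1).

Answer: No. Predict set conflict for L: { 'c' }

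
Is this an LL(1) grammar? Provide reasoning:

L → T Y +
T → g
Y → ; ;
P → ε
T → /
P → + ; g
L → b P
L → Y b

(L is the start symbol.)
Yes, the grammar is LL(1).

Relevant sets:
  FIRST(T) = { '/', 'g' }
  FIRST(Y) = { ';' }
  FOLLOW(P) = { $ }

For L:
  PREDICT(L → T Y '+') = { '/', 'g' }
  PREDICT(L → b P) = { 'b' }
  PREDICT(L → Y b) = { ';' }
For T:
  PREDICT(T → g) = { 'g' }
  PREDICT(T → '/') = { '/' }
For P:
  PREDICT(P → ε) = { $ }
  PREDICT(P → '+' ';' g) = { '+' }
Y has a single production, so nothing to check there.

All predict sets are disjoint. The grammar IS LL(1).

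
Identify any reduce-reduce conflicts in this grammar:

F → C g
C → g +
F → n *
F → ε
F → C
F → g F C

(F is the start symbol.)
A reduce-reduce conflict occurs when an LR(0) state has two complete items [A → α .] and [B → β .] — both call for a reduction, and with no lookahead the parser cannot choose between them.

Augment with F' → F and build the canonical LR(0) collection (I0 = CLOSURE({[F' → . F]}), then GOTO on every symbol after a dot until no new states appear). It has 11 states:
  I0: { [C → . g +], [F → . C g], [F → . C], [F → . g F C], [F → . n *], [F → .], [F' → . F] }  — shift, reduce
  I1: { [F → C . g], [F → C .] }  — shift, reduce
  I2: { [F' → F .] }  — accept
  I3: { [C → . g +], [C → g . +], [F → . C g], [F → . C], [F → . g F C], [F → . n *], [F → .], [F → g . F C] }  — shift, reduce
  I4: { [F → n . *] }  — shift
  I5: { [F → n * .] }  — reduce
  I6: { [C → g + .] }  — reduce
  I7: { [C → . g +], [F → g F . C] }  — shift
  I8: { [F → g F C .] }  — reduce
  I9: { [C → g . +] }  — shift
  I10: { [F → C g .] }  — reduce

No state contains more than one complete item.

Answer: No reduce-reduce conflicts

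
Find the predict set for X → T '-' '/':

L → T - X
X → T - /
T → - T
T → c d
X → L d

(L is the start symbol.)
{ '-', 'c' }

PREDICT(X → T '-' '/') = (FIRST(RHS) \ {ε}) ∪ (FOLLOW(X) if ε ∈ FIRST(RHS), i.e. RHS ⇒* ε)
FIRST(T) = { '-', 'c' }
FIRST(T '-' '/') = { '-', 'c' }
ε ∉ FIRST(T '-' '/'), so FOLLOW(X) is not added.
PREDICT(X → T '-' '/') = { '-', 'c' }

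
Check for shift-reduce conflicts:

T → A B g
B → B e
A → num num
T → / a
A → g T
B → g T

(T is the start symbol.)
Augment with T' → T and build the canonical LR(0) collection (I0 = CLOSURE({[T' → . T]}), then GOTO on every symbol after a dot until no new states appear). It has 14 states:
  I0: { [A → . g T], [A → . num num], [T → . / a], [T → . A B g], [T' → . T] }  — shift
  I1: { [T → / . a] }  — shift
  I2: { [B → . B e], [B → . g T], [T → A . B g] }  — shift
  I3: { [T' → T .] }  — accept
  I4: { [A → . g T], [A → . num num], [A → g . T], [T → . / a], [T → . A B g] }  — shift
  I5: { [A → num . num] }  — shift
  I6: { [A → num num .] }  — reduce
  I7: { [A → g T .] }  — reduce
  I8: { [B → B . e], [T → A B . g] }  — shift
  I9: { [A → . g T], [A → . num num], [B → g . T], [T → . / a], [T → . A B g] }  — shift
  I10: { [B → g T .] }  — reduce
  I11: { [B → B e .] }  — reduce
  I12: { [T → A B g .] }  — reduce
  I13: { [T → / a .] }  — reduce

No state contains both a complete item and a shift item.

Answer: No shift-reduce conflicts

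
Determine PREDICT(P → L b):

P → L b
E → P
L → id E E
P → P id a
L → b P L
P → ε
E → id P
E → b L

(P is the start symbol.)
PREDICT(P → L b) = (FIRST(RHS) \ {ε}) ∪ (FOLLOW(P) if ε ∈ FIRST(RHS), i.e. RHS ⇒* ε)
FIRST(L) = { 'b', 'id' }
FIRST(L b) = { 'b', 'id' }
ε ∉ FIRST(L b), so FOLLOW(P) is not added.
PREDICT(P → L b) = { 'b', 'id' }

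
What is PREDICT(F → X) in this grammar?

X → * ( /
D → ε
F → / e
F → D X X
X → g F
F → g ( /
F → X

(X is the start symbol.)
{ '*', 'g' }

PREDICT(F → X) = (FIRST(RHS) \ {ε}) ∪ (FOLLOW(F) if ε ∈ FIRST(RHS), i.e. RHS ⇒* ε)
FIRST(X) = { '*', 'g' }
FIRST(X) = { '*', 'g' }
ε ∉ FIRST(X), so FOLLOW(F) is not added.
PREDICT(F → X) = { '*', 'g' }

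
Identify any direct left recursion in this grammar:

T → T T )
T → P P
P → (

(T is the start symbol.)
Direct left recursion occurs when N → N α for some non-terminal N (the right-hand side begins with the left-hand side itself).

T → T T ): LEFT RECURSIVE (starts with T)
T → P P: starts with P
P → (: starts with '('

The grammar has direct left recursion on: T.

Answer: Yes, T is left-recursive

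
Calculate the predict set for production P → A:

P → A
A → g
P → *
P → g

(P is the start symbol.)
PREDICT(P → A) = (FIRST(RHS) \ {ε}) ∪ (FOLLOW(P) if ε ∈ FIRST(RHS), i.e. RHS ⇒* ε)
FIRST(A) = { 'g' }
FIRST(A) = { 'g' }
ε ∉ FIRST(A), so FOLLOW(P) is not added.
PREDICT(P → A) = { 'g' }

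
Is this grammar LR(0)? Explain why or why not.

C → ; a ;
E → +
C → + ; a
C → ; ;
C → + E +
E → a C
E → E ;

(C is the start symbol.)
Augment with C' → C and build the canonical LR(0) collection (I0 = CLOSURE({[C' → . C]}), then GOTO on every symbol after a dot until no new states appear). It has 15 states:
  I0: { [C → . + ; a], [C → . + E +], [C → . ; ;], [C → . ; a ;], [C' → . C] }  — shift
  I1: { [C → + . ; a], [C → + . E +], [E → . +], [E → . E ;], [E → . a C] }  — shift
  I2: { [C → ; . ;], [C → ; . a ;] }  — shift
  I3: { [C' → C .] }  — accept
  I4: { [C → ; ; .] }  — reduce
  I5: { [C → ; a . ;] }  — shift
  I6: { [C → ; a ; .] }  — reduce
  I7: { [E → + .] }  — reduce
  I8: { [C → + ; . a] }  — shift
  I9: { [C → + E . +], [E → E . ;] }  — shift
  I10: { [C → . + ; a], [C → . + E +], [C → . ; ;], [C → . ; a ;], [E → a . C] }  — shift
  I11: { [E → a C .] }  — reduce
  I12: { [C → + E + .] }  — reduce
  I13: { [E → E ; .] }  — reduce
  I14: { [C → + ; a .] }  — reduce

Every state is either a pure shift/goto state or contains exactly one complete item and nothing to shift — no conflicts. The grammar is LR(0).

Answer: Yes, the grammar is LR(0)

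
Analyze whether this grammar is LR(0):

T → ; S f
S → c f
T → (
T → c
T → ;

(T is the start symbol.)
No. Shift-reduce conflict between [T → ; .] and [S → . c f]

A grammar is LR(0) if no state in the canonical LR(0) collection has:
  - both a shift item (dot before a terminal) and a complete item (shift-reduce conflict), or
  - two or more complete items (reduce-reduce conflict; the accept item [T' → T .] counts as a complete item here).

Augment with T' → T and build the canonical LR(0) collection (I0 = CLOSURE({[T' → . T]}), then GOTO on every symbol after a dot until no new states appear). It has 9 states:
  I0: { [T → . (], [T → . ; S f], [T → . ;], [T → . c], [T' → . T] }  — shift
  I1: { [T → ( .] }  — reduce
  I2: { [S → . c f], [T → ; . S f], [T → ; .] }  — shift, reduce
  I3: { [T' → T .] }  — accept
  I4: { [T → c .] }  — reduce
  I5: { [T → ; S . f] }  — shift
  I6: { [S → c . f] }  — shift
  I7: { [S → c f .] }  — reduce
  I8: { [T → ; S f .] }  — reduce

Conflict in state I2:
  Shift-reduce conflict between [T → ; .] and [S → . c f]
So the grammar is NOT LR(0).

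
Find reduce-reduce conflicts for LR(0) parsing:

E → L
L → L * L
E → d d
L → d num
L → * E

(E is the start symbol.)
Augment with E' → E and build the canonical LR(0) collection (I0 = CLOSURE({[E' → . E]}), then GOTO on every symbol after a dot until no new states appear). It has 11 states:
  I0: { [E → . L], [E → . d d], [E' → . E], [L → . * E], [L → . L * L], [L → . d num] }  — shift
  I1: { [E → . L], [E → . d d], [L → * . E], [L → . * E], [L → . L * L], [L → . d num] }  — shift
  I2: { [E' → E .] }  — accept
  I3: { [E → L .], [L → L . * L] }  — shift, reduce
  I4: { [E → d . d], [L → d . num] }  — shift
  I5: { [E → d d .] }  — reduce
  I6: { [L → d num .] }  — reduce
  I7: { [L → . * E], [L → . L * L], [L → . d num], [L → L * . L] }  — shift
  I8: { [L → L * L .], [L → L . * L] }  — shift, reduce
  I9: { [L → d . num] }  — shift
  I10: { [L → * E .] }  — reduce

No state contains more than one complete item.

Answer: No reduce-reduce conflicts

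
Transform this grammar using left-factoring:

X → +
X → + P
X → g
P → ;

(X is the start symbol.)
Left-factoring transforms A → αβ₁ | αβ₂ into A → αA' and A' → β₁ | β₂
(α is the longest common prefix among the alternatives). Repeat until
no nonterminal has two alternatives with a common prefix.

Round 1: X has alternatives sharing prefix '+'. Introduce X': X → + X'
  Add: X' → ε
  Add: X' → P

No remaining common prefixes — done.

Resulting grammar:
X → + X'
X' → ε
X' → P
X → g
P → ;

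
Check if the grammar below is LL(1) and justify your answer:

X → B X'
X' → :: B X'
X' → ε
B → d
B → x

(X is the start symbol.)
Yes, the grammar is LL(1).

Relevant sets:
  FOLLOW(X') = { $ }

For X':
  PREDICT(X' → :: B X') = { '::' }
  PREDICT(X' → ε) = { $ }
For B:
  PREDICT(B → d) = { 'd' }
  PREDICT(B → x) = { 'x' }
X has a single production, so nothing to check there.

All predict sets are disjoint. The grammar IS LL(1).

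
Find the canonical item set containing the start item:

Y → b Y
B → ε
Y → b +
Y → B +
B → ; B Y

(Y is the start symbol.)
First, augment the grammar with Y' → Y
I₀ = CLOSURE({ [Y' → . Y] }):
  [Y' → . Y] has the dot before Y: add [Y → . b Y], [Y → . b +], [Y → . B +]
  [Y → . B +] has the dot before B: add [B → .], [B → . ; B Y]
No further items can be added.

I₀ = { [B → . ; B Y], [B → .], [Y → . B +], [Y → . b +], [Y → . b Y], [Y' → . Y] }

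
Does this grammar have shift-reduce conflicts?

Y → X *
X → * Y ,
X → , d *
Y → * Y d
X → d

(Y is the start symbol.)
Augment with Y' → Y and build the canonical LR(0) collection (I0 = CLOSURE({[Y' → . Y]}), then GOTO on every symbol after a dot until no new states appear). It has 12 states:
  I0: { [X → . * Y ,], [X → . , d *], [X → . d], [Y → . * Y d], [Y → . X *], [Y' → . Y] }  — shift
  I1: { [X → * . Y ,], [X → . * Y ,], [X → . , d *], [X → . d], [Y → * . Y d], [Y → . * Y d], [Y → . X *] }  — shift
  I2: { [X → , . d *] }  — shift
  I3: { [Y → X . *] }  — shift
  I4: { [Y' → Y .] }  — accept
  I5: { [X → d .] }  — reduce
  I6: { [Y → X * .] }  — reduce
  I7: { [X → , d . *] }  — shift
  I8: { [X → , d * .] }  — reduce
  I9: { [X → * Y . ,], [Y → * Y . d] }  — shift
  I10: { [X → * Y , .] }  — reduce
  I11: { [Y → * Y d .] }  — reduce

No state contains both a complete item and a shift item.

Answer: No shift-reduce conflicts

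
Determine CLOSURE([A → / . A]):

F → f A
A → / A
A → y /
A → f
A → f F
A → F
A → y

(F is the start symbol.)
To compute CLOSURE, for each item [A → α.Bβ] where B is a non-terminal, add [B → .γ] for all productions B → γ; repeat for the newly added items until nothing changes.

Start with: [A → / . A]
  [A → / . A] has the dot before A: add [A → . / A], [A → . y /], [A → . f], [A → . f F], [A → . F], [A → . y]
  [A → . F] has the dot before F: add [F → . f A]
No further items can be added.

CLOSURE = { [A → . / A], [A → . F], [A → . f F], [A → . f], [A → . y /], [A → . y], [A → / . A], [F → . f A] }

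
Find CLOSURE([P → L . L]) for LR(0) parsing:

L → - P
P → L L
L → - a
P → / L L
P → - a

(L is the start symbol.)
To compute CLOSURE, for each item [A → α.Bβ] where B is a non-terminal, add [B → .γ] for all productions B → γ; repeat for the newly added items until nothing changes.

Start with: [P → L . L]
  [P → L . L] has the dot before L: add [L → . - P], [L → . - a]
No further items can be added.

CLOSURE = { [L → . - P], [L → . - a], [P → L . L] }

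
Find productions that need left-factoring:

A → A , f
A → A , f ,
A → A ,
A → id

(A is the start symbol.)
Left-factoring is needed when two productions for the same non-terminal
share a common prefix on the right-hand side.

Productions for A:
  A → A , f
  A → A , f ,
  A → A ,
  A → id

Found common prefix 'A ,' in productions for A

Answer: Yes, A has productions with common prefix 'A ,'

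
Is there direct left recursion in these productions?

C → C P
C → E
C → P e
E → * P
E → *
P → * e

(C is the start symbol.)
C → C P: LEFT RECURSIVE (starts with C)
C → E: starts with E
C → P e: starts with P
E → * P: starts with '*'
E → *: starts with '*'
P → * e: starts with '*'

The grammar has direct left recursion on: C.

Answer: Yes, C is left-recursive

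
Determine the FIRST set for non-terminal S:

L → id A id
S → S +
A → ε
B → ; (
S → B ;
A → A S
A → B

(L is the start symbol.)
To compute FIRST(S), examine every production with S on the left-hand side, reading each right-hand side left to right until a non-nullable symbol is reached.

FIRST sets of the other non-terminals involved (by the same procedure, iterated to a fixed point):
  FIRST(B) = { ';' }

From S → S +:
  - S is the symbol being defined: contributes nothing new
    S is not nullable, so stop
From S → B ;:
  - B is a non-terminal: add FIRST(B) \ {ε} = { ';' }
    B is not nullable, so stop

Collecting: FIRST(S) = { ';' }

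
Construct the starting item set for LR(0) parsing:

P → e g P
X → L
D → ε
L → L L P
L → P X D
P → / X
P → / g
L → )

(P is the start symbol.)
First, augment the grammar with P' → P
I₀ = CLOSURE({ [P' → . P] }):
  [P' → . P] has the dot before P: add [P → . e g P], [P → . / X], [P → . / g]
No further items can be added.

I₀ = { [P → . / X], [P → . / g], [P → . e g P], [P' → . P] }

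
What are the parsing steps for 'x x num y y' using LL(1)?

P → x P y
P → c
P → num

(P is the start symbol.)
LL(1) parsing maintains a stack (initially the start symbol over $) and the input. At each step: if the stack top is a terminal, match it against the current input token; if it is a non-terminal N, replace it with the RHS of M[N, lookahead] (the unique production whose predict set contains the lookahead).

Stack is shown with the top on the left.

Stack      Input          Action
--------------------------------
P $        x x num y y $  output P → x P y
x P y $    x x num y y $  match 'x'
P y $      x num y y $    output P → x P y
x P y y $  x num y y $    match 'x'
P y y $    num y y $      output P → num
num y y $  num y y $      match 'num'
y y $      y y $          match 'y'
y $        y $            match 'y'
$          $              accept

The string is accepted.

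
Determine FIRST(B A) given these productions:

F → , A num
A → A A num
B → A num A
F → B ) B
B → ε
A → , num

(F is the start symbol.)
{ ',' }

FIRST sets of the non-terminals involved (from the grammar, by fixed-point iteration):
  FIRST(B) = { ',', ε }
  FIRST(A) = { ',' }

To compute FIRST(B A), process the symbols left to right:
Symbol B is a non-terminal. Add FIRST(B) \ {ε} = { ',' }
B is nullable (ε ∈ FIRST(B)), continue to the next symbol.
Symbol A is a non-terminal. Add FIRST(A) \ {ε} = { ',' }
A is not nullable (ε ∉ FIRST(A)), so stop here.
FIRST(B A) = { ',' }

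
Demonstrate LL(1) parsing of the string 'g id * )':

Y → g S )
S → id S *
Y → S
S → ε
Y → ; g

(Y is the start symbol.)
Stack is shown with the top on the left.

Stack       Input       Action
------------------------------
Y $         g id * ) $  output Y → g S )
g S ) $     g id * ) $  match 'g'
S ) $       id * ) $    output S → id S *
id S * ) $  id * ) $    match 'id'
S * ) $     * ) $       output S → ε
* ) $       * ) $       match '*'
) $         ) $         match ')'
$           $           accept

The string is accepted.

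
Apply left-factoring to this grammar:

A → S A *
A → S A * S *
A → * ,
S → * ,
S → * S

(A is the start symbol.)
Left-factoring transforms A → αβ₁ | αβ₂ into A → αA' and A' → β₁ | β₂
(α is the longest common prefix among the alternatives). Repeat until
no nonterminal has two alternatives with a common prefix.

Round 1: A has alternatives sharing prefix 'S A *'. Introduce A': A → S A * A'
  Add: A' → ε
  Add: A' → S *

Round 2: S has alternatives sharing prefix '*'. Introduce S': S → * S'
  Add: S' → ,
  Add: S' → S

No remaining common prefixes — done.

Resulting grammar:
A → S A * A'
A' → ε
A' → S *
A → * ,
S → * S'
S' → ,
S' → S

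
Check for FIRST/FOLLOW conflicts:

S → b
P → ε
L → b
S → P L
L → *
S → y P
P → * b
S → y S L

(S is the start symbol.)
Yes. P → '*' b with FOLLOW(P) on { '*' }

A FIRST/FOLLOW conflict occurs when a non-terminal N has a nullable alternative N → β (β ⇒* ε) and another alternative N → α with FIRST(α) ∩ FOLLOW(N) ≠ ∅: on such a lookahead the parser cannot decide between expanding α and letting N vanish via β.

Nullable non-terminals: P.

P: nullable alternative(s) P → ε; FOLLOW(P) = { $, '*', 'b' }
  P → ε: FIRST \ {ε} = { } — this is the only nullable alternative, skip
  P → * b: FIRST \ {ε} = { '*' } — overlaps FOLLOW(P) on { '*' }: CONFLICT

L, S have no nullable alternative, so no FIRST/FOLLOW check is needed there.

So the grammar has 1 FIRST/FOLLOW conflict (marked CONFLICT above).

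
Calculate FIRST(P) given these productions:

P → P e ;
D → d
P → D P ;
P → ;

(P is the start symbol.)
To compute FIRST(P), examine every production with P on the left-hand side, reading each right-hand side left to right until a non-nullable symbol is reached.

FIRST sets of the other non-terminals involved (by the same procedure, iterated to a fixed point):
  FIRST(D) = { 'd' }

From P → P e ;:
  - P is the symbol being defined: contributes nothing new
    P is not nullable, so stop
From P → D P ;:
  - D is a non-terminal: add FIRST(D) \ {ε} = { 'd' }
    D is not nullable, so stop
From P → ;:
  - ';' is a terminal: add ';' and stop

Collecting: FIRST(P) = { ';', 'd' }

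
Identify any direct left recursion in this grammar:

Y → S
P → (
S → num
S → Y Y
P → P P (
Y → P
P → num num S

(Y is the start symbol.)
Yes, P is left-recursive

Direct left recursion occurs when N → N α for some non-terminal N (the right-hand side begins with the left-hand side itself).

Y → S: starts with S
P → (: starts with '('
S → num: starts with num
S → Y Y: starts with Y
P → P P (: LEFT RECURSIVE (starts with P)
Y → P: starts with P
P → num num S: starts with num

The grammar has direct left recursion on: P.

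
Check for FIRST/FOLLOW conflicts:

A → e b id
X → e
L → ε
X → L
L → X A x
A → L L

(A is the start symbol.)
Yes. X → e with FOLLOW(X) on { 'e' }; L → X A x with FOLLOW(L) on { 'e', 'x' }

A FIRST/FOLLOW conflict occurs when a non-terminal N has a nullable alternative N → β (β ⇒* ε) and another alternative N → α with FIRST(α) ∩ FOLLOW(N) ≠ ∅: on such a lookahead the parser cannot decide between expanding α and letting N vanish via β.

Nullable non-terminals: A, L, X.
FIRST sets used below: FIRST(L) = { 'e', 'x', ε }, FIRST(X) = { 'e', 'x', ε }, FIRST(A) = { 'e', 'x', ε }

A: nullable alternative(s) A → L L; FOLLOW(A) = { $, 'x' }
  A → e b id: FIRST \ {ε} = { 'e' } — disjoint from FOLLOW(A)
  A → L L: FIRST \ {ε} = { 'e', 'x' } — this is the only nullable alternative, skip

L: nullable alternative(s) L → ε; FOLLOW(L) = { $, 'e', 'x' }
  L → ε: FIRST \ {ε} = { } — this is the only nullable alternative, skip
  L → X A x: FIRST \ {ε} = { 'e', 'x' } — overlaps FOLLOW(L) on { 'e', 'x' }: CONFLICT

X: nullable alternative(s) X → L; FOLLOW(X) = { 'e', 'x' }
  X → e: FIRST \ {ε} = { 'e' } — overlaps FOLLOW(X) on { 'e' }: CONFLICT
  X → L: FIRST \ {ε} = { 'e', 'x' } — this is the only nullable alternative, skip

So the grammar has 2 FIRST/FOLLOW conflicts (marked CONFLICT above).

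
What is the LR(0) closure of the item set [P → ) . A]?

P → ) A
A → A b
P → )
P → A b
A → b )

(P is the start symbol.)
To compute CLOSURE, for each item [A → α.Bβ] where B is a non-terminal, add [B → .γ] for all productions B → γ; repeat for the newly added items until nothing changes.

Start with: [P → ) . A]
  [P → ) . A] has the dot before A: add [A → . A b], [A → . b )]
No further items can be added.

CLOSURE = { [A → . A b], [A → . b )], [P → ) . A] }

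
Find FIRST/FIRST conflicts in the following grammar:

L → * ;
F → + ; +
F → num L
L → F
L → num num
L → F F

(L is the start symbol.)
FIRST sets of the non-terminals at (or reachable through a nullable prefix from) the front of some alternative:
  FIRST(F) = { '+', 'num' }

Productions for L:
  L → * ;: FIRST = { '*' }
  L → F: FIRST = { '+', 'num' }
  L → num num: FIRST = { 'num' }
  L → F F: FIRST = { '+', 'num' }
Productions for F:
  F → + ; +: FIRST = { '+' }
  F → num L: FIRST = { 'num' }

Conflict for L: L → F and L → num num
  Overlap: { 'num' }
Conflict for L: L → F and L → F F
  Overlap: { '+', 'num' }
Conflict for L: L → num num and L → F F
  Overlap: { 'num' }

Answer: Yes. L → F / L → num num on { 'num' }; L → F / L → F F on { '+', 'num' }; L → num num / L → F F on { 'num' }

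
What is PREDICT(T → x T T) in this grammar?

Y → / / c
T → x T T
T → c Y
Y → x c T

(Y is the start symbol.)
PREDICT(T → x T T) = (FIRST(RHS) \ {ε}) ∪ (FOLLOW(T) if ε ∈ FIRST(RHS), i.e. RHS ⇒* ε)
FIRST(x T T) = { 'x' }
ε ∉ FIRST(x T T), so FOLLOW(T) is not added.
PREDICT(T → x T T) = { 'x' }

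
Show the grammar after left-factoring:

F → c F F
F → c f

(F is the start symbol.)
F → c F'
F' → F F
F' → f

Left-factoring transforms A → αβ₁ | αβ₂ into A → αA' and A' → β₁ | β₂
(α is the longest common prefix among the alternatives). Repeat until
no nonterminal has two alternatives with a common prefix.

Round 1: F has alternatives sharing prefix 'c'. Introduce F': F → c F'
  Add: F' → F F
  Add: F' → f

No remaining common prefixes — done.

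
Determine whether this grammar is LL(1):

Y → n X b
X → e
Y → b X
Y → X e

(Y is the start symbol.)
A grammar is LL(1) if for each non-terminal N with multiple productions, the predict sets of those productions are pairwise disjoint, where PREDICT(N → α) = (FIRST(α) \ {ε}) ∪ (FOLLOW(N) if α ⇒* ε).

Relevant sets:
  FIRST(X) = { 'e' }

For Y:
  PREDICT(Y → n X b) = { 'n' }
  PREDICT(Y → b X) = { 'b' }
  PREDICT(Y → X e) = { 'e' }
X has a single production, so nothing to check there.

All predict sets are disjoint. The grammar IS LL(1).

Answer: Yes, the grammar is LL(1).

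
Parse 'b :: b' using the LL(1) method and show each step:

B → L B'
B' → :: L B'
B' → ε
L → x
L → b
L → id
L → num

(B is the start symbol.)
LL(1) parsing maintains a stack (initially the start symbol over $) and the input. At each step: if the stack top is a terminal, match it against the current input token; if it is a non-terminal N, replace it with the RHS of M[N, lookahead] (the unique production whose predict set contains the lookahead).

Stack is shown with the top on the left.

Stack      Input     Action
---------------------------
B $        b :: b $  output B → L B'
L B' $     b :: b $  output L → b
b B' $     b :: b $  match 'b'
B' $       :: b $    output B' → :: L B'
:: L B' $  :: b $    match '::'
L B' $     b $       output L → b
b B' $     b $       match 'b'
B' $       $         output B' → ε
$          $         accept

The string is accepted.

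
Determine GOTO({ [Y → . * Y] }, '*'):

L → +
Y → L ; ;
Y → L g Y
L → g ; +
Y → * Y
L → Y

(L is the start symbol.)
{ [L → . +], [L → . Y], [L → . g ; +], [Y → * . Y], [Y → . * Y], [Y → . L ; ;], [Y → . L g Y] }

GOTO(I, '*') = CLOSURE({ [A → αX.β] : [A → α.Xβ] ∈ I, X = '*' })

Items with dot before '*', with the dot advanced:
  [Y → . * Y] → [Y → * . Y]
Closure of the advanced items:
  [Y → * . Y] has the dot before Y: add [Y → . L ; ;], [Y → . L g Y], [Y → . * Y]
  [Y → . L ; ;] has the dot before L: add [L → . +], [L → . g ; +], [L → . Y]

GOTO = { [L → . +], [L → . Y], [L → . g ; +], [Y → * . Y], [Y → . * Y], [Y → . L ; ;], [Y → . L g Y] }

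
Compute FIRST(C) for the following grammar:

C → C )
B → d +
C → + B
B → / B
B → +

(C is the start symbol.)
{ '+' }

To compute FIRST(C), examine every production with C on the left-hand side, reading each right-hand side left to right until a non-nullable symbol is reached.

From C → C ):
  - C is the symbol being defined: contributes nothing new
    C is not nullable, so stop
From C → + B:
  - '+' is a terminal: add '+' and stop

Collecting: FIRST(C) = { '+' }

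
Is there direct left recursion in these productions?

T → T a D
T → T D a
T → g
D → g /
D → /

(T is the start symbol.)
Yes, T is left-recursive

Direct left recursion occurs when N → N α for some non-terminal N (the right-hand side begins with the left-hand side itself).

T → T a D: LEFT RECURSIVE (starts with T)
T → T D a: LEFT RECURSIVE (starts with T)
T → g: starts with g
D → g /: starts with g
D → /: starts with '/'

The grammar has direct left recursion on: T.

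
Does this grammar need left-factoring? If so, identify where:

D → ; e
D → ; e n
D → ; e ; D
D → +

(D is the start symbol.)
Yes, D has productions with common prefix '; e'

Left-factoring is needed when two productions for the same non-terminal
share a common prefix on the right-hand side.

Productions for D:
  D → ; e
  D → ; e n
  D → ; e ; D
  D → +

Found common prefix '; e' in productions for D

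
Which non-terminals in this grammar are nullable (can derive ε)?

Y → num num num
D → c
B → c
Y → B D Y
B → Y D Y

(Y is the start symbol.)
None

A non-terminal is nullable if it can derive ε (the empty string): either it has an ε-production, or it has a production whose right-hand side consists entirely of nullable non-terminals.

There are no ε-productions, so no non-terminal can derive ε.
No non-terminals are nullable.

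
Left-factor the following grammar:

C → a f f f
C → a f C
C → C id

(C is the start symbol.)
C → a f C'
C' → f f
C' → C
C → C id

Left-factoring transforms A → αβ₁ | αβ₂ into A → αA' and A' → β₁ | β₂
(α is the longest common prefix among the alternatives). Repeat until
no nonterminal has two alternatives with a common prefix.

Round 1: C has alternatives sharing prefix 'a f'. Introduce C': C → a f C'
  Add: C' → f f
  Add: C' → C

No remaining common prefixes — done.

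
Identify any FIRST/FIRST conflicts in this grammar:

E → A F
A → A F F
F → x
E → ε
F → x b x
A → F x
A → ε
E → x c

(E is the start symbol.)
FIRST sets of the non-terminals at (or reachable through a nullable prefix from) the front of some alternative:
  FIRST(A) = { 'x', ε }
  FIRST(F) = { 'x' }

Productions for E:
  E → A F: FIRST = { 'x' }
  E → ε: FIRST = { ε }
  E → x c: FIRST = { 'x' }
Productions for A:
  A → A F F: FIRST = { 'x' }
  A → F x: FIRST = { 'x' }
  A → ε: FIRST = { ε }
Productions for F:
  F → x: FIRST = { 'x' }
  F → x b x: FIRST = { 'x' }

Conflict for E: E → A F and E → x c
  Overlap: { 'x' }
Conflict for A: A → A F F and A → F x
  Overlap: { 'x' }
Conflict for F: F → x and F → x b x
  Overlap: { 'x' }

Answer: Yes. E → A F / E → x c on { 'x' }; A → A F F / A → F x on { 'x' }; F → x / F → x b x on { 'x' }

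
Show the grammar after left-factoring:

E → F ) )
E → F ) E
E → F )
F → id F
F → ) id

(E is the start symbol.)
E → F ) E'
E' → )
E' → E
E' → ε
F → id F
F → ) id

Left-factoring transforms A → αβ₁ | αβ₂ into A → αA' and A' → β₁ | β₂
(α is the longest common prefix among the alternatives). Repeat until
no nonterminal has two alternatives with a common prefix.

Round 1: E has alternatives sharing prefix 'F )'. Introduce E': E → F ) E'
  Add: E' → )
  Add: E' → E
  Add: E' → ε

No remaining common prefixes — done.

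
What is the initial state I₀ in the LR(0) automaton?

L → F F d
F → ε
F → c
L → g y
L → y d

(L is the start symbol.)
{ [F → . c], [F → .], [L → . F F d], [L → . g y], [L → . y d], [L' → . L] }

First, augment the grammar with L' → L
I₀ = CLOSURE({ [L' → . L] }):
  [L' → . L] has the dot before L: add [L → . F F d], [L → . g y], [L → . y d]
  [L → . F F d] has the dot before F: add [F → .], [F → . c]
No further items can be added.

I₀ = { [F → . c], [F → .], [L → . F F d], [L → . g y], [L → . y d], [L' → . L] }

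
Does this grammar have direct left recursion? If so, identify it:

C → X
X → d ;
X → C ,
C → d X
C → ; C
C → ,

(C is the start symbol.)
Direct left recursion occurs when N → N α for some non-terminal N (the right-hand side begins with the left-hand side itself).

C → X: starts with X
X → d ;: starts with d
X → C ,: starts with C
C → d X: starts with d
C → ; C: starts with ';'
C → ,: starts with ','

No direct left recursion found.

Answer: No direct left recursion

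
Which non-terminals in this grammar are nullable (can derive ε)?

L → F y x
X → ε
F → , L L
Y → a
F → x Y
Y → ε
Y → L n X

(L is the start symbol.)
{ 'X', 'Y' }

A non-terminal is nullable if it can derive ε (the empty string): either it has an ε-production, or it has a production whose right-hand side consists entirely of nullable non-terminals.

ε-productions: X → ε, Y → ε
So X, Y are immediately nullable.
No further non-terminal can be added: every production for the remaining non-terminals contains a terminal or a non-nullable non-terminal.
Nullable = { 'X', 'Y' }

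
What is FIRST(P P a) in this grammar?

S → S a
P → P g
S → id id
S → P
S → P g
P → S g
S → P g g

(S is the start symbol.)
FIRST sets of the non-terminals involved (from the grammar, by fixed-point iteration):
  FIRST(P) = { 'id' }

To compute FIRST(P P a), process the symbols left to right:
Symbol P is a non-terminal. Add FIRST(P) \ {ε} = { 'id' }
P is not nullable (ε ∉ FIRST(P)), so stop here.
FIRST(P P a) = { 'id' }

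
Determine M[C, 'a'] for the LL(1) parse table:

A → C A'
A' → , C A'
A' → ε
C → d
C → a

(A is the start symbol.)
C → a

To find M[C, 'a'], we find productions for C where 'a' is in the predict set (PREDICT(N → α) = (FIRST(α) \ {ε}) ∪ (FOLLOW(N) if α ⇒* ε)).

C → d: PREDICT = { 'd' }
C → a: PREDICT = { 'a' }
  'a' is in predict set, so this production goes in M[C, 'a']

M[C, 'a'] = C → a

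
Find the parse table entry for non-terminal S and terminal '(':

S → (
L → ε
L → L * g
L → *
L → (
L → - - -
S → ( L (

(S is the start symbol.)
S → (, S → ( L (

To find M[S, '('], we find productions for S where '(' is in the predict set (PREDICT(N → α) = (FIRST(α) \ {ε}) ∪ (FOLLOW(N) if α ⇒* ε)).

S → (: PREDICT = { '(' }
  '(' is in predict set, so this production goes in M[S, '(']
S → ( L (: PREDICT = { '(' }
  '(' is in predict set, so this production goes in M[S, '(']

M[S, '('] = S → (, S → ( L (  (a multiply-defined cell — the grammar is not LL(1))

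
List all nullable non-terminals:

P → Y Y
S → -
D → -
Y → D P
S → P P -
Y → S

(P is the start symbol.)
There are no ε-productions, so no non-terminal can derive ε.
No non-terminals are nullable.

Answer: None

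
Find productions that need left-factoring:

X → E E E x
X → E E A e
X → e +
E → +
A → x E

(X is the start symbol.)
Left-factoring is needed when two productions for the same non-terminal
share a common prefix on the right-hand side.

Productions for X:
  X → E E E x
  X → E E A e
  X → e +

Found common prefix 'E E' in productions for X

Answer: Yes, X has productions with common prefix 'E E'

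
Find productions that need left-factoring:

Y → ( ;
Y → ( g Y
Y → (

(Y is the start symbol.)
Yes, Y has productions with common prefix '('

Left-factoring is needed when two productions for the same non-terminal
share a common prefix on the right-hand side.

Productions for Y:
  Y → ( ;
  Y → ( g Y
  Y → (

Found common prefix '(' in productions for Y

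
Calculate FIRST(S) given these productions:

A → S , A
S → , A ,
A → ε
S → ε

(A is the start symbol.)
{ ',', ε }

From S → , A ,:
  - ',' is a terminal: add ',' and stop
From S → ε:
  - ε-production, so ε ∈ FIRST(S)

Collecting: FIRST(S) = { ',', ε }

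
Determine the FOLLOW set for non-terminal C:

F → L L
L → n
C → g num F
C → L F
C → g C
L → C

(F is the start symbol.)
To compute FOLLOW(C), find every occurrence of C on a right-hand side N → α C β: add FIRST(β) \ {ε}, and if β is empty or nullable also add FOLLOW(N). Iterate to a fixed point.

In C → g C: C is at the end; this adds FOLLOW(C) to itself — nothing new
In L → C: C is at the end, add FOLLOW(L)

The FOLLOW sets referred to above (computed the same way, to a fixed point):
  FOLLOW(L) = { $, 'g', 'n' }

Taking the union: FOLLOW(C) = { $, 'g', 'n' }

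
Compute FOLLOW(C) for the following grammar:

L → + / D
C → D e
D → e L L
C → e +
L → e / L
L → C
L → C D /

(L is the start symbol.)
{ $, '+', '/', 'e' }

In L → C: C is at the end, add FOLLOW(L)
In L → C D /: C is followed by D '/', add FIRST(D '/') \ {ε} = { 'e' }

The FOLLOW sets referred to above (computed the same way, to a fixed point):
  FOLLOW(L) = { $, '+', '/', 'e' }

Taking the union: FOLLOW(C) = { $, '+', '/', 'e' }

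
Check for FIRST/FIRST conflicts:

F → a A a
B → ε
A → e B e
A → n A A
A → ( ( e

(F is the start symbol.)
No FIRST/FIRST conflicts.

A FIRST/FIRST conflict occurs when two productions N → α and N → β for the same non-terminal have FIRST(α) ∩ FIRST(β) ≠ ∅ (with ε ∈ FIRST of a nullable right-hand side, so two nullable alternatives also conflict).

Productions for A:
  A → e B e: FIRST = { 'e' }
  A → n A A: FIRST = { 'n' }
  A → ( ( e: FIRST = { '(' }
F, B have only one production, so no FIRST/FIRST conflict is possible there.

All alternatives of each non-terminal have pairwise disjoint FIRST sets.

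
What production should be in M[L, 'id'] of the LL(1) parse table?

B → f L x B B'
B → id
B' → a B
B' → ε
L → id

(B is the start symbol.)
L → id

To find M[L, 'id'], we find productions for L where 'id' is in the predict set (PREDICT(N → α) = (FIRST(α) \ {ε}) ∪ (FOLLOW(N) if α ⇒* ε)).

L → id: PREDICT = { 'id' }
  'id' is in predict set, so this production goes in M[L, 'id']

M[L, 'id'] = L → id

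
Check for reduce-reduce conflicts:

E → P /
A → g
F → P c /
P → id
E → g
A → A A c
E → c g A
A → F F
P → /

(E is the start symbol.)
A reduce-reduce conflict occurs when an LR(0) state has two complete items [A → α .] and [B → β .] — both call for a reduction, and with no lookahead the parser cannot choose between them.

Augment with E' → E and build the canonical LR(0) collection (I0 = CLOSURE({[E' → . E]}), then GOTO on every symbol after a dot until no new states appear). It has 18 states:
  I0: { [E → . P /], [E → . c g A], [E → . g], [E' → . E], [P → . /], [P → . id] }  — shift
  I1: { [P → / .] }  — reduce
  I2: { [E' → E .] }  — accept
  I3: { [E → P . /] }  — shift
  I4: { [E → c . g A] }  — shift
  I5: { [E → g .] }  — reduce
  I6: { [P → id .] }  — reduce
  I7: { [A → . A A c], [A → . F F], [A → . g], [E → c g . A], [F → . P c /], [P → . /], [P → . id] }  — shift
  I8: { [A → . A A c], [A → . F F], [A → . g], [A → A . A c], [E → c g A .], [F → . P c /], [P → . /], [P → . id] }  — shift, reduce
  I9: { [A → F . F], [F → . P c /], [P → . /], [P → . id] }  — shift
  I10: { [F → P . c /] }  — shift
  I11: { [A → g .] }  — reduce
  I12: { [F → P c . /] }  — shift
  I13: { [F → P c / .] }  — reduce
  I14: { [A → F F .] }  — reduce
  I15: { [A → . A A c], [A → . F F], [A → . g], [A → A . A c], [A → A A . c], [F → . P c /], [P → . /], [P → . id] }  — shift
  I16: { [A → A A c .] }  — reduce
  I17: { [E → P / .] }  — reduce

No state contains more than one complete item.

Answer: No reduce-reduce conflicts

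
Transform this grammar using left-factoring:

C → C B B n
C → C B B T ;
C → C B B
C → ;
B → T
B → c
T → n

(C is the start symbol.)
Left-factoring transforms A → αβ₁ | αβ₂ into A → αA' and A' → β₁ | β₂
(α is the longest common prefix among the alternatives). Repeat until
no nonterminal has two alternatives with a common prefix.

Round 1: C has alternatives sharing prefix 'C B B'. Introduce C': C → C B B C'
  Add: C' → n
  Add: C' → T ;
  Add: C' → ε

No remaining common prefixes — done.

Resulting grammar:
C → C B B C'
C' → n
C' → T ;
C' → ε
C → ;
B → T
B → c
T → n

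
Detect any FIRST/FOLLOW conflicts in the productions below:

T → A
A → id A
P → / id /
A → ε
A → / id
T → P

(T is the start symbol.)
A FIRST/FOLLOW conflict occurs when a non-terminal N has a nullable alternative N → β (β ⇒* ε) and another alternative N → α with FIRST(α) ∩ FOLLOW(N) ≠ ∅: on such a lookahead the parser cannot decide between expanding α and letting N vanish via β.

Nullable non-terminals: A, T.
FIRST sets used below: FIRST(A) = { '/', 'id', ε }, FIRST(P) = { '/' }

A: nullable alternative(s) A → ε; FOLLOW(A) = { $ }
  A → id A: FIRST \ {ε} = { 'id' } — disjoint from FOLLOW(A)
  A → ε: FIRST \ {ε} = { } — this is the only nullable alternative, skip
  A → / id: FIRST \ {ε} = { '/' } — disjoint from FOLLOW(A)

T: nullable alternative(s) T → A; FOLLOW(T) = { $ }
  T → A: FIRST \ {ε} = { '/', 'id' } — this is the only nullable alternative, skip
  T → P: FIRST \ {ε} = { '/' } — disjoint from FOLLOW(T)

P has no nullable alternative, so no FIRST/FOLLOW check is needed there.

No FIRST/FOLLOW conflicts found.

Answer: No FIRST/FOLLOW conflicts.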